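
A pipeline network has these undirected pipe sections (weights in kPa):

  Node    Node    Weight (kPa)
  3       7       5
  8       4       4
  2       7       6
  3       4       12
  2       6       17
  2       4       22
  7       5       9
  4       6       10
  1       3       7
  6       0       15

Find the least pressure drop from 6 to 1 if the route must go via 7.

35 kPa

Shortest 6→7: 6 → 2 → 7 = 23
Best 7 to 1: 7 → 3 → 1 costing 12
Total via 7: 23 + 12 = 35 kPa.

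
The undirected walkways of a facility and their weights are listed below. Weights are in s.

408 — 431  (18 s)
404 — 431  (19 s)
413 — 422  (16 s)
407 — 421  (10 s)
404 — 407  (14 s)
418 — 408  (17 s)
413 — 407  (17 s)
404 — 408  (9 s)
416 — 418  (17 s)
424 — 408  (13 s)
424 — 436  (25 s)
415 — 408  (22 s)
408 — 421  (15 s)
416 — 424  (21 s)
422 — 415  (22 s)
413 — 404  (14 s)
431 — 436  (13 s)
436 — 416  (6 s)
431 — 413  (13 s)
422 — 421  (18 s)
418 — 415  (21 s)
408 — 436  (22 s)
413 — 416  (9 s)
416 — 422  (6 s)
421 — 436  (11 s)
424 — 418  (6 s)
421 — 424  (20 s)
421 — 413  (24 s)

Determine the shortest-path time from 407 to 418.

36 s

Enumerating some paths:
407–404–408–418: 14+9+17 = 40
407–421–408–418: 10+15+17 = 42
407–421–424–418: 10+20+6 = 36
Cheapest is 407–421–424–418 at 36 s.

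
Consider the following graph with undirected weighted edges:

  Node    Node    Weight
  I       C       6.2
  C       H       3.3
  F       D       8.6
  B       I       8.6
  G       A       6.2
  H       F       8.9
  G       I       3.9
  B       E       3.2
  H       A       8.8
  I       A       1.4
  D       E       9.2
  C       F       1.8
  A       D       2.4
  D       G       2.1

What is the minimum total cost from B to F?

16.6

Shortest distances from B:
B: 0
E: 3.2  (via B)
I: 8.6  (via B)
A: 10  (via I)
D: 12.4  (via E)
G: 12.5  (via I)
C: 14.8  (via I)
F: 16.6  (via C)
Shortest route: B → I → C → F = 16.6.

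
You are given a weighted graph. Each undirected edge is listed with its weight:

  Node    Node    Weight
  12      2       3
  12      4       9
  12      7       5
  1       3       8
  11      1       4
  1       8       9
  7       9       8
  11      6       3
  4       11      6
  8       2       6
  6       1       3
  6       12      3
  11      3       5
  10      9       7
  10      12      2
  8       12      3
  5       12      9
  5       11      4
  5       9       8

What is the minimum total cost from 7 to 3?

Enumerating some paths:
7 - 12 - 6 - 1 - 3: 5+3+3+8 = 19
7 - 12 - 6 - 11 - 3: 5+3+3+5 = 16
Cheapest is 7 - 12 - 6 - 11 - 3 at 16.

16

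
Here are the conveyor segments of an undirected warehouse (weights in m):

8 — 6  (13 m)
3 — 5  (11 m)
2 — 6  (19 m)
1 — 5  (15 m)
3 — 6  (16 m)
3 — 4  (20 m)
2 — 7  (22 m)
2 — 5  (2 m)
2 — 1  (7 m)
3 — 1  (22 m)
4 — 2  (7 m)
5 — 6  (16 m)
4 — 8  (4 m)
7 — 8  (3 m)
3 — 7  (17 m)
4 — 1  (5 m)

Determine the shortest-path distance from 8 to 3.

Settle nodes by increasing distance from 8:
8: 0
7: 3  (via 8)
4: 4  (via 8)
1: 9  (via 4)
2: 11  (via 4)
5: 13  (via 2)
6: 13  (via 8)
3: 20  (via 7)
Shortest route: 8 → 7 → 3 = 20 m.

20 m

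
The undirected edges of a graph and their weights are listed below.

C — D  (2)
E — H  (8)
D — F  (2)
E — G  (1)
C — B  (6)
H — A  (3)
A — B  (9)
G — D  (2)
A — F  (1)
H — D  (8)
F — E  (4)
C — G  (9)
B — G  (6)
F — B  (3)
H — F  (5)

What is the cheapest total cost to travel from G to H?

8

Settle nodes by increasing distance from G:
G: 0
E: 1  (via G)
D: 2  (via G)
C: 4  (via D)
F: 4  (via D)
A: 5  (via F)
B: 6  (via G)
H: 8  (via A)
Shortest route: G → D → F → A → H = 8.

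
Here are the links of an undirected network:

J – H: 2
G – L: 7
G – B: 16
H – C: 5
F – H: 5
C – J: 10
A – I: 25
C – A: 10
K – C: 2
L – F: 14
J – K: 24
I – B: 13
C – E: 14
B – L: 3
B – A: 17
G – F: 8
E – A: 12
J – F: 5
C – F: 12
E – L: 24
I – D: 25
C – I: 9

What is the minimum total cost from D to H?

39

Enumerating some paths:
D–I–C–J–H: 25+9+10+2 = 46
D–I–C–F–J–H: 25+9+12+5+2 = 53
D–I–C–H: 25+9+5 = 39
D–I–C–F–H: 25+9+12+5 = 51
Cheapest is D–I–C–H at 39.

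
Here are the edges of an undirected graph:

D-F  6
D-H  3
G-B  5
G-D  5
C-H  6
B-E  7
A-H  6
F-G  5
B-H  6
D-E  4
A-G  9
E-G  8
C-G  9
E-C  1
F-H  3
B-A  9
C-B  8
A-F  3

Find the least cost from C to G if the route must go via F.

14

Best C to F: C–H–F costing 9
Shortest F→G: F–G = 5
Total via F: 9 + 5 = 14.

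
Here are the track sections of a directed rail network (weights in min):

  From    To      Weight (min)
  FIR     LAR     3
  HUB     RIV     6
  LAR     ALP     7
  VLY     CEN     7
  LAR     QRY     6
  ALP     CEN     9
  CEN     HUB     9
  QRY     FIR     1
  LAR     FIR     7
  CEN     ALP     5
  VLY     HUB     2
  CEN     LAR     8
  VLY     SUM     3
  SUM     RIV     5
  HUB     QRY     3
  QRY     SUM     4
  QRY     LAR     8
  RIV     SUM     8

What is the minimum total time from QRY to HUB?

Compare a few routes:
QRY - FIR - LAR - ALP - CEN - HUB: 1+3+7+9+9 = 29
QRY - LAR - ALP - CEN - HUB: 8+7+9+9 = 33
The minimum is 29 min via QRY - FIR - LAR - ALP - CEN - HUB.

29 min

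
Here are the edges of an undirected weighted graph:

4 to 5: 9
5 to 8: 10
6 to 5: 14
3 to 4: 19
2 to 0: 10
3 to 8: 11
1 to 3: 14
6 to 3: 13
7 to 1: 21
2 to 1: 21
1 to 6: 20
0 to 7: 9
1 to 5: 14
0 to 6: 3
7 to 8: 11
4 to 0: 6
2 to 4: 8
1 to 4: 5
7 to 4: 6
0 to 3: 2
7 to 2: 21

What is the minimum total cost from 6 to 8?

16

Settle nodes by increasing distance from 6:
6: 0
0: 3  (via 6)
3: 5  (via 0)
4: 9  (via 0)
7: 12  (via 0)
2: 13  (via 0)
1: 14  (via 4)
5: 14  (via 6)
8: 16  (via 3)
Shortest route: 6 → 0 → 3 → 8 = 16.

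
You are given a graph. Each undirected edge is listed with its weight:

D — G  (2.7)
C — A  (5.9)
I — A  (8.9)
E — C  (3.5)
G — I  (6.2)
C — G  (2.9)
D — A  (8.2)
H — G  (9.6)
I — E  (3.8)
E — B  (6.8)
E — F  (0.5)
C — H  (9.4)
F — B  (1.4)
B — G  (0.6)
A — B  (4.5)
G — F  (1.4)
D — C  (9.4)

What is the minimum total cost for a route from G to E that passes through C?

Best G to C: G → C costing 2.9
Best C to E: C → E costing 3.5
Total via C: 2.9 + 3.5 = 6.4.

6.4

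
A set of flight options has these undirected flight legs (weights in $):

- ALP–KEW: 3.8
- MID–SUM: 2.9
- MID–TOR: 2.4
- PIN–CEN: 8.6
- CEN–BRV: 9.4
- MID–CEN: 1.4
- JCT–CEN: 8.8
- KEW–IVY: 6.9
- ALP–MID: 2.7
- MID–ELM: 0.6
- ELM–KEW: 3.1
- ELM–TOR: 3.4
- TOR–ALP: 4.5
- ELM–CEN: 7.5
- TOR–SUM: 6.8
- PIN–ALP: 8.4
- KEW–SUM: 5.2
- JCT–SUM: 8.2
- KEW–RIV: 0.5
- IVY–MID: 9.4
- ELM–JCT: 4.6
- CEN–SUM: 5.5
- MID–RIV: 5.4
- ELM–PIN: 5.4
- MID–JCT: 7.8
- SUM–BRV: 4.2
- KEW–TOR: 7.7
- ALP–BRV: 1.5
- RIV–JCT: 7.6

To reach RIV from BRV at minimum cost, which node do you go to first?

Compare a few routes:
BRV → ALP → KEW → RIV: 1.5+3.8+0.5 = 5.8
BRV → ALP → MID → ELM → KEW → RIV: 1.5+2.7+0.6+3.1+0.5 = 8.4
The minimum is $5.8 via BRV → ALP → KEW → RIV.
So from BRV the first move is to ALP.

ALP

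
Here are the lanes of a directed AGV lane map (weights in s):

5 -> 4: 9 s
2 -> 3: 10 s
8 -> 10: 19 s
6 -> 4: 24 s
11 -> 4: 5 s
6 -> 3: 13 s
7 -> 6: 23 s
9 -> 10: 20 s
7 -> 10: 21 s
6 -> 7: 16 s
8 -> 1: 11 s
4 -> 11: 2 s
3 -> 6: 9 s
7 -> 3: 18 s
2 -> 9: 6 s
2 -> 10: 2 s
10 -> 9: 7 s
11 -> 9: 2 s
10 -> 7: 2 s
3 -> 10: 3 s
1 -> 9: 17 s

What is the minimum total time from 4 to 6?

Shortest distances from 4:
4: 0
11: 2  (via 4)
9: 4  (via 11)
10: 24  (via 9)
7: 26  (via 10)
3: 44  (via 7)
6: 49  (via 7)
Shortest route: 4 → 11 → 9 → 10 → 7 → 6 = 49 s.

49 s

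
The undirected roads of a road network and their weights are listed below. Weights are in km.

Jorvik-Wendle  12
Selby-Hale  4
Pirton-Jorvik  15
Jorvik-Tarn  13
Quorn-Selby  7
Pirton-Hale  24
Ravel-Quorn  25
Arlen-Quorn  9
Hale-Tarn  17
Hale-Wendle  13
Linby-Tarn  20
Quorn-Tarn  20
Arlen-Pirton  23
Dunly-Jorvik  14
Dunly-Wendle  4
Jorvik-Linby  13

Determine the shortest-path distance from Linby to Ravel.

Candidate routes:
Linby–Tarn–Quorn–Ravel: 20+20+25 = 65
Linby–Jorvik–Wendle–Hale–Selby–Quorn–Ravel: 13+12+13+4+7+25 = 74
Linby–Tarn–Hale–Selby–Quorn–Ravel: 20+17+4+7+25 = 73
Linby–Jorvik–Tarn–Quorn–Ravel: 13+13+20+25 = 71
The minimum is 65 km via Linby–Tarn–Quorn–Ravel.

65 km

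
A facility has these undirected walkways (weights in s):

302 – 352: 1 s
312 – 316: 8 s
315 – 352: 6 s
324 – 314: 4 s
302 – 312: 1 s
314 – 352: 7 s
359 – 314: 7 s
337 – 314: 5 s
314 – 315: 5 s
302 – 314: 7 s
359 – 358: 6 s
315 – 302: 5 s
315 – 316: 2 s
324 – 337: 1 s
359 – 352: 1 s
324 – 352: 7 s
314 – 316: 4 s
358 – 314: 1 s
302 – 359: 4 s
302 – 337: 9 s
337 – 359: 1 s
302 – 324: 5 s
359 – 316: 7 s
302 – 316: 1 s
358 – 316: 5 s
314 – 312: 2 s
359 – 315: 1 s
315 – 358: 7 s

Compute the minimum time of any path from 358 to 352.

5 s

Shortest distances from 358:
358: 0
314: 1  (via 358)
312: 3  (via 314)
302: 4  (via 312)
316: 5  (via 358)
352: 5  (via 302)
Shortest route: 358–314–312–302–352 = 5 s.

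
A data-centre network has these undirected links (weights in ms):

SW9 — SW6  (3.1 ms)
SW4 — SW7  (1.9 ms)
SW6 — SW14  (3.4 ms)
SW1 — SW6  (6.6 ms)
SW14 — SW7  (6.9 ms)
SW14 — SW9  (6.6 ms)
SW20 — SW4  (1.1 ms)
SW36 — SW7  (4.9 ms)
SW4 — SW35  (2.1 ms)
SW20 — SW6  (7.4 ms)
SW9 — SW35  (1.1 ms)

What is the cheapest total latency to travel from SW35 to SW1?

Settle nodes by increasing distance from SW35:
SW35: 0
SW9: 1.1  (via SW35)
SW4: 2.1  (via SW35)
SW20: 3.2  (via SW4)
SW7: 4  (via SW4)
SW6: 4.2  (via SW9)
SW14: 7.6  (via SW6)
SW36: 8.9  (via SW7)
SW1: 10.8  (via SW6)
Shortest route: SW35 → SW9 → SW6 → SW1 = 10.8 ms.

10.8 ms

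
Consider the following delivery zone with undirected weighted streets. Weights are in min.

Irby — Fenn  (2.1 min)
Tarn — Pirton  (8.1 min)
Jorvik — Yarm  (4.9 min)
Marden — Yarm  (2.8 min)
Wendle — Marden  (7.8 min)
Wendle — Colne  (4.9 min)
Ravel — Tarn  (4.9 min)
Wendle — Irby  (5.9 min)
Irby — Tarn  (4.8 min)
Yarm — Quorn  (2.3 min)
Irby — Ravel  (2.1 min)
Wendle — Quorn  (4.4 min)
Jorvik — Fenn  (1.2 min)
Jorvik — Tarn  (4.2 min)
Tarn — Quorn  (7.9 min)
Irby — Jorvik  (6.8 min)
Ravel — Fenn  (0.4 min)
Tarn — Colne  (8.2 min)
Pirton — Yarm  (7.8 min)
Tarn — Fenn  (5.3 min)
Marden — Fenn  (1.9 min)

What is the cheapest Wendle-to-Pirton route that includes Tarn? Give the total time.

Best Wendle to Tarn: Wendle → Irby → Tarn costing 10.7
Shortest Tarn→Pirton: Tarn → Pirton = 8.1
Total via Tarn: 10.7 + 8.1 = 18.8 min.

18.8 min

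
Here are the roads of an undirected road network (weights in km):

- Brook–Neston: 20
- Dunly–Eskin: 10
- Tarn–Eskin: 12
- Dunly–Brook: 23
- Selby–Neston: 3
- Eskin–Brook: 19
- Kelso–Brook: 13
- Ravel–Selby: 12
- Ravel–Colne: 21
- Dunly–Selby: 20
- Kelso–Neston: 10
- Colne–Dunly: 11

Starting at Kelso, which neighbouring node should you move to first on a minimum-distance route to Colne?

Neston

Compare a few routes:
Kelso–Brook–Eskin–Dunly–Colne: 13+19+10+11 = 53
Kelso–Neston–Selby–Dunly–Colne: 10+3+20+11 = 44
Kelso–Brook–Dunly–Colne: 13+23+11 = 47
Kelso–Neston–Selby–Ravel–Colne: 10+3+12+21 = 46
The minimum is 44 km via Kelso–Neston–Selby–Dunly–Colne.
So from Kelso the first move is to Neston.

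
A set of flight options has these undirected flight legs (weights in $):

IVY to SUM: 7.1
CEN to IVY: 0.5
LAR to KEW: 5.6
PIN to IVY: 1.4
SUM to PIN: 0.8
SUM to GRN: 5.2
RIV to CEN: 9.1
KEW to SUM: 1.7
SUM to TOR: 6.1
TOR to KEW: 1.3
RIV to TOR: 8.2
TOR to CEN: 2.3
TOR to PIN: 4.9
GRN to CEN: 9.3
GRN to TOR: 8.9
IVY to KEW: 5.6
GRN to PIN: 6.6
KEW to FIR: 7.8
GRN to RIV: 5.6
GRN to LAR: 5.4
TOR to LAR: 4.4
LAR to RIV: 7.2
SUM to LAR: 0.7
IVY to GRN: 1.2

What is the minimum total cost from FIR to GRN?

$12.9

Compare a few routes:
FIR–KEW–SUM–PIN–IVY–GRN: 7.8+1.7+0.8+1.4+1.2 = 12.9
FIR–KEW–TOR–CEN–IVY–GRN: 7.8+1.3+2.3+0.5+1.2 = 13.1
FIR–KEW–IVY–GRN: 7.8+5.6+1.2 = 14.6
Cheapest is FIR–KEW–SUM–PIN–IVY–GRN at $12.9.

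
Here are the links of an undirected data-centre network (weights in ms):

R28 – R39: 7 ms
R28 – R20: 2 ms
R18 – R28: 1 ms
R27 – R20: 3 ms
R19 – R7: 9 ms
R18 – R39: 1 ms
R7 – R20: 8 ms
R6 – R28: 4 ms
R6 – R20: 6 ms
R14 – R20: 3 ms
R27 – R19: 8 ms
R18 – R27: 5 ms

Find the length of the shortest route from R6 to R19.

17 ms

Running Dijkstra from R6:
R6: 0
R28: 4  (via R6)
R18: 5  (via R28)
R39: 6  (via R18)
R20: 6  (via R6)
R27: 9  (via R20)
R14: 9  (via R20)
R7: 14  (via R20)
R19: 17  (via R27)
Shortest route: R6–R20–R27–R19 = 17 ms.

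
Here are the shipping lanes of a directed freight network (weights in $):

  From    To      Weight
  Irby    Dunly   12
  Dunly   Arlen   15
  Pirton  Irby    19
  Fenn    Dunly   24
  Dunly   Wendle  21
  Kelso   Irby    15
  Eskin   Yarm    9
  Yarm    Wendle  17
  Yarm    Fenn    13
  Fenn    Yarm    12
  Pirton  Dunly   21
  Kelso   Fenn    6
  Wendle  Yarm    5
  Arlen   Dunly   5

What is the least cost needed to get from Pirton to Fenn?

Shortest distances from Pirton:
Pirton: 0
Irby: 19  (via Pirton)
Dunly: 21  (via Pirton)
Arlen: 36  (via Dunly)
Wendle: 42  (via Dunly)
Yarm: 47  (via Wendle)
Fenn: 60  (via Yarm)
Shortest route: Pirton → Dunly → Wendle → Yarm → Fenn = $60.

$60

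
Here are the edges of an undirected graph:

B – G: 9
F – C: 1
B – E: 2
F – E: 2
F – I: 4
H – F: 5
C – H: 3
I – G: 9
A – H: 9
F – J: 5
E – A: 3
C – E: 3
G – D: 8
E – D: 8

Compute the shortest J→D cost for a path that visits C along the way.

17

Best J to C: J–F–C costing 6
Shortest C→D: C–E–D = 11
Total via C: 6 + 11 = 17.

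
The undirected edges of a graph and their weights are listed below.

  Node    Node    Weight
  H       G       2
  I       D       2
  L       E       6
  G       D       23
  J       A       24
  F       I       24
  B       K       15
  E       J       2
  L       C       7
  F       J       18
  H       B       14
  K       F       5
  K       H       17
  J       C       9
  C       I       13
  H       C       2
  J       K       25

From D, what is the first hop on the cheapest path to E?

Enumerating some paths:
D → I → C → L → E: 2+13+7+6 = 28
D → I → C → J → E: 2+13+9+2 = 26
The minimum is 26 via D → I → C → J → E.
So from D the first move is to I.

I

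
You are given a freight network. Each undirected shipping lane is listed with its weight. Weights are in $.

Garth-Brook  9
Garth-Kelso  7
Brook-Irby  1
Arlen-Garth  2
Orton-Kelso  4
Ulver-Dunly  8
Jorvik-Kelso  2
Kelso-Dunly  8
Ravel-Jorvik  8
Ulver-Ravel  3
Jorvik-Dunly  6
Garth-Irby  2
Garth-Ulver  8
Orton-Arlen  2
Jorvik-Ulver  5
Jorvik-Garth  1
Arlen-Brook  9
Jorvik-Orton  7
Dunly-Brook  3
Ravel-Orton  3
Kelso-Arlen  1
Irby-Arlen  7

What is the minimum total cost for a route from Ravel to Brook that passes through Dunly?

Best Ravel to Dunly: Ravel → Ulver → Dunly costing 11
Shortest Dunly→Brook: Dunly → Brook = 3
Total via Dunly: 11 + 3 = $14.

$14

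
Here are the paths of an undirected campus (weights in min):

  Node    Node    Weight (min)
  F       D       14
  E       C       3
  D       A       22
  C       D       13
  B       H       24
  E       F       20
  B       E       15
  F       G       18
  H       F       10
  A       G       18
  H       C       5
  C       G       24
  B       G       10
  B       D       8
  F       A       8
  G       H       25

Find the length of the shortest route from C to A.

23 min

Running Dijkstra from C:
C: 0
E: 3  (via C)
H: 5  (via C)
D: 13  (via C)
F: 15  (via H)
B: 18  (via E)
A: 23  (via F)
Shortest route: C–H–F–A = 23 min.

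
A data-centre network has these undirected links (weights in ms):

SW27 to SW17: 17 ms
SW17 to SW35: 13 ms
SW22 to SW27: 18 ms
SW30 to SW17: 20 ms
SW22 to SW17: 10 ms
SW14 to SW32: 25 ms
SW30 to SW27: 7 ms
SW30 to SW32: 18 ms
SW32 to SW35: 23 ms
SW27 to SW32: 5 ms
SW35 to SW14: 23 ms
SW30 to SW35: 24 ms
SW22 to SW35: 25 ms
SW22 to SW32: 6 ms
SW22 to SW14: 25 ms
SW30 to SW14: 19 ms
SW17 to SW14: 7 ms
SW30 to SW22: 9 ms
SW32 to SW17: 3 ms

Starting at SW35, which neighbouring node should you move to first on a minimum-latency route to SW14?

SW17

Enumerating some paths:
SW35–SW14: 23 = 23
SW35–SW17–SW14: 13+7 = 20
SW35–SW32–SW17–SW14: 23+3+7 = 33
SW35–SW17–SW32–SW14: 13+3+25 = 41
Cheapest is SW35–SW17–SW14 at 20 ms.
So from SW35 the first move is to SW17.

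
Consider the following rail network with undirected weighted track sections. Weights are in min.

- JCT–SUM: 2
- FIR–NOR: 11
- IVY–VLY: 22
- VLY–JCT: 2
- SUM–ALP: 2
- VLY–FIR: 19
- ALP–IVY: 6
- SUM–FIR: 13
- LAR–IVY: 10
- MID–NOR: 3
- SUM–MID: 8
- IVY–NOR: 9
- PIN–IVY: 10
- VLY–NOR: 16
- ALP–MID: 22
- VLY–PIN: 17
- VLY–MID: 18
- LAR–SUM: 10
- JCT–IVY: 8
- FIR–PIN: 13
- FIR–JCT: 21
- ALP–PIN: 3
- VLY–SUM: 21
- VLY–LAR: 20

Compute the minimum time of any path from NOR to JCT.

Running Dijkstra from NOR:
NOR: 0
MID: 3  (via NOR)
IVY: 9  (via NOR)
SUM: 11  (via MID)
FIR: 11  (via NOR)
JCT: 13  (via SUM)
Shortest route: NOR–MID–SUM–JCT = 13 min.

13 min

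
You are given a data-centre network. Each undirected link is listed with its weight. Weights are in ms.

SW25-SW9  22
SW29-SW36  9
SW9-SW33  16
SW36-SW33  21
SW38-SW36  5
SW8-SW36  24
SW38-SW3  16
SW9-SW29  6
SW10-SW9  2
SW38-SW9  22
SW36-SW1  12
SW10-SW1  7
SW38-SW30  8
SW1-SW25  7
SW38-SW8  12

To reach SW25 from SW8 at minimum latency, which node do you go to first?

Compare a few routes:
SW8 → SW38 → SW36 → SW1 → SW25: 12+5+12+7 = 36
SW8 → SW38 → SW36 → SW29 → SW9 → SW10 → SW1 → SW25: 12+5+9+6+2+7+7 = 48
SW8 → SW36 → SW1 → SW25: 24+12+7 = 43
Cheapest is SW8 → SW38 → SW36 → SW1 → SW25 at 36 ms.
So from SW8 the first move is to SW38.

SW38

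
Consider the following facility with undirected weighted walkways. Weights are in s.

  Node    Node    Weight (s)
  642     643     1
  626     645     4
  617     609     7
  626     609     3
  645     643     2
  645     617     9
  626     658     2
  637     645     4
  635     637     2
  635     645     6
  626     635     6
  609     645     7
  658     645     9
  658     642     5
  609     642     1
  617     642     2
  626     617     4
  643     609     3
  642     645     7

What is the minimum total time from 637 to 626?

8 s

Settle nodes by increasing distance from 637:
637: 0
635: 2  (via 637)
645: 4  (via 637)
643: 6  (via 645)
642: 7  (via 643)
609: 8  (via 642)
626: 8  (via 635)
Shortest route: 637 → 635 → 626 = 8 s.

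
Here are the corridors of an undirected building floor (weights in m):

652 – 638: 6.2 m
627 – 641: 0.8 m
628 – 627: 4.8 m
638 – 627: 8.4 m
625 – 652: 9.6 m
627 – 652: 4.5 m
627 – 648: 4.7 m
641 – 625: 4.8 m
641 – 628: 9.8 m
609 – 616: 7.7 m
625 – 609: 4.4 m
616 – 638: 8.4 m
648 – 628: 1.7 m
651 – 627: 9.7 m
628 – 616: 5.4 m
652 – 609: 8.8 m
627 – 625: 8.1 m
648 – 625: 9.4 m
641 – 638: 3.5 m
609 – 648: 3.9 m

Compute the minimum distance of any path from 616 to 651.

Enumerating some paths:
616–638–641–627–651: 8.4+3.5+0.8+9.7 = 22.4
616–628–641–627–651: 5.4+9.8+0.8+9.7 = 25.7
616–628–648–627–651: 5.4+1.7+4.7+9.7 = 21.5
616–628–627–651: 5.4+4.8+9.7 = 19.9
Cheapest is 616–628–627–651 at 19.9 m.

19.9 m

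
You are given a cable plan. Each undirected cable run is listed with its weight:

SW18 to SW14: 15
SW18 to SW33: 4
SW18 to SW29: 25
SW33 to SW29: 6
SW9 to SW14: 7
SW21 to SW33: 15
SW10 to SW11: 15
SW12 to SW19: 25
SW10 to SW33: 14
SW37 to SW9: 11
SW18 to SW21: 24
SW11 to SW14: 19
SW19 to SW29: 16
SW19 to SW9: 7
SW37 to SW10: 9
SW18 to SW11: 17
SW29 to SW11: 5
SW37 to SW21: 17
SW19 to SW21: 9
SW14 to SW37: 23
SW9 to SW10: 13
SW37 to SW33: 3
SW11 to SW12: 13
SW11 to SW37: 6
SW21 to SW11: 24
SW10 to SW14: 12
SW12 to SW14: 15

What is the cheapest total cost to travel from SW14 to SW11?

19

Compare a few routes:
SW14 → SW9 → SW37 → SW11: 7+11+6 = 24
SW14 → SW11: 19 = 19
Cheapest is SW14 → SW11 at 19.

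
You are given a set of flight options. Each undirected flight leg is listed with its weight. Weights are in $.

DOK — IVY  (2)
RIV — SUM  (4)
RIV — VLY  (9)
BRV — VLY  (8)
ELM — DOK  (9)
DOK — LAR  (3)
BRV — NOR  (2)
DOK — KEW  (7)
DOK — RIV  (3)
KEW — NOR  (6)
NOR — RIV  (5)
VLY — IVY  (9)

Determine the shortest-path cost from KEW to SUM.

Running Dijkstra from KEW:
KEW: 0
NOR: 6  (via KEW)
DOK: 7  (via KEW)
BRV: 8  (via NOR)
IVY: 9  (via DOK)
RIV: 10  (via DOK)
LAR: 10  (via DOK)
SUM: 14  (via RIV)
Shortest route: KEW → DOK → RIV → SUM = $14.

$14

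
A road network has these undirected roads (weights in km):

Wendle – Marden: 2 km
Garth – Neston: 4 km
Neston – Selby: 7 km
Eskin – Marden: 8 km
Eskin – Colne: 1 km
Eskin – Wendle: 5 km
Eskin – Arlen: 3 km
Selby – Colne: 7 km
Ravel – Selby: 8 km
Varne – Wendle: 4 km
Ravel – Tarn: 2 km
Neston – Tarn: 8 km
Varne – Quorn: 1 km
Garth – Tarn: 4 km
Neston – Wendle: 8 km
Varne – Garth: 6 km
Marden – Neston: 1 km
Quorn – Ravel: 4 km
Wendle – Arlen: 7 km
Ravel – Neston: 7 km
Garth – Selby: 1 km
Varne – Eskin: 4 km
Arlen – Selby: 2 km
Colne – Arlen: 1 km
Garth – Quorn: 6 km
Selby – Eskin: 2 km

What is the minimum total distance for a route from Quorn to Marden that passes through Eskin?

12 km

Best Quorn to Eskin: Quorn → Varne → Eskin costing 5
Shortest Eskin→Marden: Eskin → Wendle → Marden = 7
Total via Eskin: 5 + 7 = 12 km.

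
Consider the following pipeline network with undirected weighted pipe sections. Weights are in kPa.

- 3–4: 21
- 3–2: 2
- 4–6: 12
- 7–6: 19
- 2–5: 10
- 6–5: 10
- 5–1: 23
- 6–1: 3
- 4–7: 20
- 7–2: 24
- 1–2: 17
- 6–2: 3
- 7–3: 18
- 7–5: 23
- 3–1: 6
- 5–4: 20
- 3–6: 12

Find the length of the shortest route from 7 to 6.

Candidate routes:
7 - 2 - 6: 24+3 = 27
7 - 3 - 2 - 6: 18+2+3 = 23
7 - 3 - 1 - 6: 18+6+3 = 27
7 - 6: 19 = 19
Cheapest is 7 - 6 at 19 kPa.

19 kPa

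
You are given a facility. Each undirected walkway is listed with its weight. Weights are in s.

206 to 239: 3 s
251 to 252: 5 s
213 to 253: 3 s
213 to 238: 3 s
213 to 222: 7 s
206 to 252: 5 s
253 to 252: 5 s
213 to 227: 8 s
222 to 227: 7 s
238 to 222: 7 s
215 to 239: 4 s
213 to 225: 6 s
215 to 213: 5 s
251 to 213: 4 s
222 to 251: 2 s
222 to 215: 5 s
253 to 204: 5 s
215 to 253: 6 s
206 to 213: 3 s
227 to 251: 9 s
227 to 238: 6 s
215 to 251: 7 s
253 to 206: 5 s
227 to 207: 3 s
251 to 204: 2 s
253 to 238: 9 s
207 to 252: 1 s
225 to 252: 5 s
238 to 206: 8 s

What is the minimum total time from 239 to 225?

Running Dijkstra from 239:
239: 0
206: 3  (via 239)
215: 4  (via 239)
213: 6  (via 206)
253: 8  (via 206)
252: 8  (via 206)
207: 9  (via 252)
238: 9  (via 213)
222: 9  (via 215)
251: 10  (via 213)
225: 12  (via 213)
Shortest route: 239–206–213–225 = 12 s.

12 s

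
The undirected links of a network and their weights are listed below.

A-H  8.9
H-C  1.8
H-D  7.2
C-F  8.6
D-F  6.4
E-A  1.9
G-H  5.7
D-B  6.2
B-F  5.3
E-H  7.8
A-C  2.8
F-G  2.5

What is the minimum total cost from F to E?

13.3

Compare a few routes:
F → G → H → C → A → E: 2.5+5.7+1.8+2.8+1.9 = 14.7
F → C → A → E: 8.6+2.8+1.9 = 13.3
The minimum is 13.3 via F → C → A → E.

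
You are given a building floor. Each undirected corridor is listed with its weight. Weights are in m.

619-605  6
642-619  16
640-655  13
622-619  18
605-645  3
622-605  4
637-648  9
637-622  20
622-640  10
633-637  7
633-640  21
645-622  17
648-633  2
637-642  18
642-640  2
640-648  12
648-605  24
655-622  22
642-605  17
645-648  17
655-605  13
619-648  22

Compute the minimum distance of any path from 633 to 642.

Enumerating some paths:
633 → 648 → 640 → 642: 2+12+2 = 16
633 → 640 → 642: 21+2 = 23
Cheapest is 633 → 648 → 640 → 642 at 16 m.

16 m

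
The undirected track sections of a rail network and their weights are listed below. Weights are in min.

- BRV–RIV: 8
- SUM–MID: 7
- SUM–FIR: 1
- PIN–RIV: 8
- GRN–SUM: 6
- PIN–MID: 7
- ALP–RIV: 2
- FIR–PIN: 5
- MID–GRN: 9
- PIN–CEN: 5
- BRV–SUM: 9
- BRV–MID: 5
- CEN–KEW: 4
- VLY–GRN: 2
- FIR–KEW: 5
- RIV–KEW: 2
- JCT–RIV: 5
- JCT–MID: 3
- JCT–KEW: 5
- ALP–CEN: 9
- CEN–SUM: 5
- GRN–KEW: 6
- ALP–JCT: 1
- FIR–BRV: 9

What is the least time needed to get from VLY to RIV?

Shortest distances from VLY:
VLY: 0
GRN: 2  (via VLY)
SUM: 8  (via GRN)
KEW: 8  (via GRN)
FIR: 9  (via SUM)
RIV: 10  (via KEW)
Shortest route: VLY → GRN → KEW → RIV = 10 min.

10 min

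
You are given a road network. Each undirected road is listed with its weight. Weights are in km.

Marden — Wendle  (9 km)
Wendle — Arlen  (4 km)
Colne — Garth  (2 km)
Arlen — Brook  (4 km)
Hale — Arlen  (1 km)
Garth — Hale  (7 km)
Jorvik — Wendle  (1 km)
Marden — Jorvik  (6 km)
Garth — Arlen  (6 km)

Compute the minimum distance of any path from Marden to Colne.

Running Dijkstra from Marden:
Marden: 0
Jorvik: 6  (via Marden)
Wendle: 7  (via Jorvik)
Arlen: 11  (via Wendle)
Hale: 12  (via Arlen)
Brook: 15  (via Arlen)
Garth: 17  (via Arlen)
Colne: 19  (via Garth)
Shortest route: Marden–Jorvik–Wendle–Arlen–Garth–Colne = 19 km.

19 km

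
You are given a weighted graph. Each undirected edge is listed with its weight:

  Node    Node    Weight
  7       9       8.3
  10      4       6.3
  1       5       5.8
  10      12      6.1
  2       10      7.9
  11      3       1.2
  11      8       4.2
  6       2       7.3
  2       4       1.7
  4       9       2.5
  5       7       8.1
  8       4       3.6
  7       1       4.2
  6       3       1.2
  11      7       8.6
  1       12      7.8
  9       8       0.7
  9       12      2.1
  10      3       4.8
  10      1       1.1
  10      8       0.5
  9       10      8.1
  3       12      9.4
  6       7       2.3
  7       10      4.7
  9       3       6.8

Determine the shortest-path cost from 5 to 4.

Compare a few routes:
5 → 1 → 10 → 8 → 9 → 4: 5.8+1.1+0.5+0.7+2.5 = 10.6
5 → 1 → 10 → 4: 5.8+1.1+6.3 = 13.2
5 → 1 → 10 → 8 → 4: 5.8+1.1+0.5+3.6 = 11
The minimum is 10.6 via 5 → 1 → 10 → 8 → 9 → 4.

10.6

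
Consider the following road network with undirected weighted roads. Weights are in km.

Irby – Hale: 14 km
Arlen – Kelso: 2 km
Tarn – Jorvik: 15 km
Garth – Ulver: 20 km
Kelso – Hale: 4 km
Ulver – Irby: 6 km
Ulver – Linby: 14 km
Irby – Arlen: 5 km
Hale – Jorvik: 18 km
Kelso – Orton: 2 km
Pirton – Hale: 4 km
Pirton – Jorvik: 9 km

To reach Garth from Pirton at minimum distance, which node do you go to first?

Hale

Candidate routes:
Pirton - Jorvik - Hale - Irby - Ulver - Garth: 9+18+14+6+20 = 67
Pirton - Jorvik - Hale - Kelso - Arlen - Irby - Ulver - Garth: 9+18+4+2+5+6+20 = 64
Pirton - Hale - Kelso - Arlen - Irby - Ulver - Garth: 4+4+2+5+6+20 = 41
Pirton - Hale - Irby - Ulver - Garth: 4+14+6+20 = 44
The minimum is 41 km via Pirton - Hale - Kelso - Arlen - Irby - Ulver - Garth.
So from Pirton the first move is to Hale.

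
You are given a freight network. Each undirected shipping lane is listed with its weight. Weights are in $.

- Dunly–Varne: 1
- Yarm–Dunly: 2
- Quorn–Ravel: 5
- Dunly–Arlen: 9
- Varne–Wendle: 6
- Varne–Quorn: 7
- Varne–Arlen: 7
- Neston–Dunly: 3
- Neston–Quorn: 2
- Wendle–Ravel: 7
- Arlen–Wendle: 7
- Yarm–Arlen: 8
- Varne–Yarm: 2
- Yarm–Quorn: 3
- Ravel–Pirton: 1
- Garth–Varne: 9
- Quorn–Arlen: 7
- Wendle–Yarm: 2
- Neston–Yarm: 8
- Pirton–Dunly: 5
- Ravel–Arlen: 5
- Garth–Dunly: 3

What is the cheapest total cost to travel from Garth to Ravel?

Candidate routes:
Garth → Dunly → Pirton → Ravel: 3+5+1 = 9
Garth → Dunly → Yarm → Quorn → Ravel: 3+2+3+5 = 13
The minimum is $9 via Garth → Dunly → Pirton → Ravel.

$9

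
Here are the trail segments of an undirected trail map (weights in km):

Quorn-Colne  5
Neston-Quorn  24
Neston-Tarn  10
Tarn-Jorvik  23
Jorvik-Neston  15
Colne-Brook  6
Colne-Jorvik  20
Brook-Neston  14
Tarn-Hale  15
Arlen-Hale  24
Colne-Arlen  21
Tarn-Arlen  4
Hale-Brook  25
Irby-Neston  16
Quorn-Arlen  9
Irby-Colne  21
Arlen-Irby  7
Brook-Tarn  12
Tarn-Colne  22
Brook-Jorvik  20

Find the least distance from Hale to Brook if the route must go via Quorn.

39 km

Shortest Hale→Quorn: Hale → Tarn → Arlen → Quorn = 28
Shortest Quorn→Brook: Quorn → Colne → Brook = 11
Total via Quorn: 28 + 11 = 39 km.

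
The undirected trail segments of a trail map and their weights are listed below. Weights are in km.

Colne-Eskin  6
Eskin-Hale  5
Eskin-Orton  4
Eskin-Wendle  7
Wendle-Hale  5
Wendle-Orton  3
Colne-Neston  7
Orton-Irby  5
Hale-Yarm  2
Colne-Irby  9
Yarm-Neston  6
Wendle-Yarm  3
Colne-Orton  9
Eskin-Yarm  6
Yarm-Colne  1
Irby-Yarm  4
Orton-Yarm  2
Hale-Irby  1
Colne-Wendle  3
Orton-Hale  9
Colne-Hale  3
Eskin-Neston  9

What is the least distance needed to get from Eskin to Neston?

9 km

Enumerating some paths:
Eskin - Orton - Yarm - Neston: 4+2+6 = 12
Eskin - Yarm - Neston: 6+6 = 12
Eskin - Neston: 9 = 9
Eskin - Hale - Yarm - Neston: 5+2+6 = 13
The minimum is 9 km via Eskin - Neston.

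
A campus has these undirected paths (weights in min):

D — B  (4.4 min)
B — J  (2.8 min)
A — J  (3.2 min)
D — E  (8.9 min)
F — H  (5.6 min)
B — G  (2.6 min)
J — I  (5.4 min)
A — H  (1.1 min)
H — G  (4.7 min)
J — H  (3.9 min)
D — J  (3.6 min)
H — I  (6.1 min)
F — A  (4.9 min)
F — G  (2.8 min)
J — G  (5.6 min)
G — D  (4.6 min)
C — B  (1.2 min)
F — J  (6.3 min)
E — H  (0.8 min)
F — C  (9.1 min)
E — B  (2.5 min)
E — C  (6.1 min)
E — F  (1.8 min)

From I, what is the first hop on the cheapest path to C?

Compare a few routes:
I - J - H - E - B - C: 5.4+3.9+0.8+2.5+1.2 = 13.8
I - H - E - B - C: 6.1+0.8+2.5+1.2 = 10.6
I - J - B - C: 5.4+2.8+1.2 = 9.4
I - H - E - C: 6.1+0.8+6.1 = 13
The minimum is 9.4 min via I - J - B - C.
So from I the first move is to J.

J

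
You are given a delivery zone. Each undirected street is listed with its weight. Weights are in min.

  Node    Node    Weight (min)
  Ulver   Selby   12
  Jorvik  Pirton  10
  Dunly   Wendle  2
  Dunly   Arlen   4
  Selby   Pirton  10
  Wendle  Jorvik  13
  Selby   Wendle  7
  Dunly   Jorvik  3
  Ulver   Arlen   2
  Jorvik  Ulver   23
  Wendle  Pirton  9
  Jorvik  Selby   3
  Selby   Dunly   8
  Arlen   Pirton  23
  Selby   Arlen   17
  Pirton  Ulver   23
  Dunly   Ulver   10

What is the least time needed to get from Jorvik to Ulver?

9 min

Settle nodes by increasing distance from Jorvik:
Jorvik: 0
Selby: 3  (via Jorvik)
Dunly: 3  (via Jorvik)
Wendle: 5  (via Dunly)
Arlen: 7  (via Dunly)
Ulver: 9  (via Arlen)
Shortest route: Jorvik–Dunly–Arlen–Ulver = 9 min.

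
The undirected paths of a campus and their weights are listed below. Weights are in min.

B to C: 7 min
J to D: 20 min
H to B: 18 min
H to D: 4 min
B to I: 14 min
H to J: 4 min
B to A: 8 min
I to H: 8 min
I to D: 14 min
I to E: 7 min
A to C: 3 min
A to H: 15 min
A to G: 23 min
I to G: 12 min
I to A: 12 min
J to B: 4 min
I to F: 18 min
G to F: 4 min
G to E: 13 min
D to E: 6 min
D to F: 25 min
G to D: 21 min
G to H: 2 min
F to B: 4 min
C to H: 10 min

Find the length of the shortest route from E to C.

20 min

Enumerating some paths:
E - D - H - J - B - C: 6+4+4+4+7 = 25
E - I - A - C: 7+12+3 = 22
E - D - H - C: 6+4+10 = 20
Cheapest is E - D - H - C at 20 min.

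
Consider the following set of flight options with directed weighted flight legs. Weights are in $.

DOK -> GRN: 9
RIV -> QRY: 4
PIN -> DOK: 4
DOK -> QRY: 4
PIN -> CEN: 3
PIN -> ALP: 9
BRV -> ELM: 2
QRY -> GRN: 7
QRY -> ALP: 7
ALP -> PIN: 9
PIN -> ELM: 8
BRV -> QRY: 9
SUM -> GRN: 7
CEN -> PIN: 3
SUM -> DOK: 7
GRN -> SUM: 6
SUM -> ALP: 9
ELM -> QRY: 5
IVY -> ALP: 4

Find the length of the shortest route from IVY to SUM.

Running Dijkstra from IVY:
IVY: 0
ALP: 4  (via IVY)
PIN: 13  (via ALP)
CEN: 16  (via PIN)
DOK: 17  (via PIN)
ELM: 21  (via PIN)
QRY: 21  (via DOK)
GRN: 26  (via DOK)
SUM: 32  (via GRN)
Shortest route: IVY → ALP → PIN → DOK → GRN → SUM = $32.

$32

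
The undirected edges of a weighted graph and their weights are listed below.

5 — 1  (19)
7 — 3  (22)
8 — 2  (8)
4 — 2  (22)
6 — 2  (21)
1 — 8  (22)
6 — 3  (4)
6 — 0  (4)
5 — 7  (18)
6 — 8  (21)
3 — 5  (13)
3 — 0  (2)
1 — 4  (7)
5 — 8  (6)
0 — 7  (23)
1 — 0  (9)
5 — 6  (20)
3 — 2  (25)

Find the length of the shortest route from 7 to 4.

39

Settle nodes by increasing distance from 7:
7: 0
5: 18  (via 7)
3: 22  (via 7)
0: 23  (via 7)
8: 24  (via 5)
6: 26  (via 3)
1: 32  (via 0)
2: 32  (via 8)
4: 39  (via 1)
Shortest route: 7 → 0 → 1 → 4 = 39.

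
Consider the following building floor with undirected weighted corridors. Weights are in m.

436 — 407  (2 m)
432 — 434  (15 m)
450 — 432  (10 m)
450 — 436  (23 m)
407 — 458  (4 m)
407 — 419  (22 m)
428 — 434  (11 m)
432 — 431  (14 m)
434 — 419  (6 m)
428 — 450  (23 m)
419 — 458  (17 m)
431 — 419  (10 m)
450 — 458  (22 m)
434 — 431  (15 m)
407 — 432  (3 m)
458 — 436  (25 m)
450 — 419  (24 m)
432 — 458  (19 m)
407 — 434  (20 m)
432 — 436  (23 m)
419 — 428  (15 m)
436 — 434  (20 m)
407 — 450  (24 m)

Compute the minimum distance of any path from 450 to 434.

Candidate routes:
450 - 428 - 434: 23+11 = 34
450 - 432 - 434: 10+15 = 25
450 - 419 - 434: 24+6 = 30
450 - 432 - 407 - 434: 10+3+20 = 33
Cheapest is 450 - 432 - 434 at 25 m.

25 m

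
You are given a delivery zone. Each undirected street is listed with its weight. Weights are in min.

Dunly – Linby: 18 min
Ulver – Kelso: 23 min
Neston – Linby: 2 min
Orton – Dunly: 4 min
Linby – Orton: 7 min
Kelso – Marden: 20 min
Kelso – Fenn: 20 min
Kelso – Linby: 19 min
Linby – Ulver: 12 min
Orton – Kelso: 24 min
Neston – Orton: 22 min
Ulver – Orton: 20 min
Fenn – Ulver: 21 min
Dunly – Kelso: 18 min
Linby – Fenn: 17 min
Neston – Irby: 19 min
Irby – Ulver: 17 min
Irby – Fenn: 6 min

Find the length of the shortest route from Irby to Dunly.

32 min

Enumerating some paths:
Irby → Fenn → Linby → Orton → Dunly: 6+17+7+4 = 34
Irby → Neston → Linby → Orton → Dunly: 19+2+7+4 = 32
Cheapest is Irby → Neston → Linby → Orton → Dunly at 32 min.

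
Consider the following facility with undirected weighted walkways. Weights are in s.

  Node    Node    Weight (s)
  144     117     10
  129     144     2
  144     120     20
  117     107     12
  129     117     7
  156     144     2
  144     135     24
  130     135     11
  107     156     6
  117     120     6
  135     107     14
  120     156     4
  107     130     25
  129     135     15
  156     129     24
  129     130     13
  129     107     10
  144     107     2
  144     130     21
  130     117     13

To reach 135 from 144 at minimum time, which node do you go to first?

107

Compare a few routes:
144 - 107 - 135: 2+14 = 16
144 - 156 - 107 - 135: 2+6+14 = 22
144 - 129 - 135: 2+15 = 17
Cheapest is 144 - 107 - 135 at 16 s.
So from 144 the first move is to 107.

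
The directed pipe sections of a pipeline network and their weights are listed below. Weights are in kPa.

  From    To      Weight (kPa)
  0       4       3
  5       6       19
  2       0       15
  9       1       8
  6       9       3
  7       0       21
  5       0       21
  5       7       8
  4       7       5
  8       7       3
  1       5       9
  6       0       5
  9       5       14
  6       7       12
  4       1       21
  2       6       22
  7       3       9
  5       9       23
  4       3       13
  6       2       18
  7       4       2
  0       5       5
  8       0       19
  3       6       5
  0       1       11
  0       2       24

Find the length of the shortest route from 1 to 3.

26 kPa

Shortest distances from 1:
1: 0
5: 9  (via 1)
7: 17  (via 5)
4: 19  (via 7)
3: 26  (via 7)
Shortest route: 1 → 5 → 7 → 3 = 26 kPa.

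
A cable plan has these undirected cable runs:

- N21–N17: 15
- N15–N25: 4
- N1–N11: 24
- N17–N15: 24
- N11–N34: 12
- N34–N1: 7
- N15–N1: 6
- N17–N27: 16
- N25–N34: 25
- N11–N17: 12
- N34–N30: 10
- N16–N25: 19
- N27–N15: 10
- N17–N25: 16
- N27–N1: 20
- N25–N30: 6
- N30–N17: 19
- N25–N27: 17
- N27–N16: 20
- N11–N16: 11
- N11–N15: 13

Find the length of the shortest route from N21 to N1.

41

Enumerating some paths:
N21–N17–N25–N15–N1: 15+16+4+6 = 41
N21–N17–N15–N1: 15+24+6 = 45
N21–N17–N11–N15–N1: 15+12+13+6 = 46
N21–N17–N11–N34–N1: 15+12+12+7 = 46
The minimum is 41 via N21–N17–N25–N15–N1.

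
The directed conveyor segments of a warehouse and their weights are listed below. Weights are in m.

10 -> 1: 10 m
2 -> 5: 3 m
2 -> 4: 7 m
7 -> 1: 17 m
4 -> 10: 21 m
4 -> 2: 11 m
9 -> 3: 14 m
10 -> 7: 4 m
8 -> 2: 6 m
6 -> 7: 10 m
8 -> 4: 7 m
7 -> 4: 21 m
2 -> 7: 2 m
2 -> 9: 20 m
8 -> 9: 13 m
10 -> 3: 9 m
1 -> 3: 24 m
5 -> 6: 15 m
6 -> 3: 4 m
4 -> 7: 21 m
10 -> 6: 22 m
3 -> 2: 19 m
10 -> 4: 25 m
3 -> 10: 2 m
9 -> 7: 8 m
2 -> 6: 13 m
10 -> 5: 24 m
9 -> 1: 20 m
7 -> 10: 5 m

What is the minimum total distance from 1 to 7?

Candidate routes:
1–3–2–7: 24+19+2 = 45
1–3–10–6–7: 24+2+22+10 = 58
1–3–10–7: 24+2+4 = 30
Cheapest is 1–3–10–7 at 30 m.

30 m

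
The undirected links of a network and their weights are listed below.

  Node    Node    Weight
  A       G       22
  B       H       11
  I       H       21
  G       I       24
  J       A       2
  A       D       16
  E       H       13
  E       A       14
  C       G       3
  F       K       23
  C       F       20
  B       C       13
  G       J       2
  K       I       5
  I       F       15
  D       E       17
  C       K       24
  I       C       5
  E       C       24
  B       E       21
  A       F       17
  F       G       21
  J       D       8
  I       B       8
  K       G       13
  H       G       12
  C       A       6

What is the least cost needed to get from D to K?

Running Dijkstra from D:
D: 0
J: 8  (via D)
A: 10  (via J)
G: 10  (via J)
C: 13  (via G)
E: 17  (via D)
I: 18  (via C)
H: 22  (via G)
K: 23  (via G)
Shortest route: D → J → G → K = 23.

23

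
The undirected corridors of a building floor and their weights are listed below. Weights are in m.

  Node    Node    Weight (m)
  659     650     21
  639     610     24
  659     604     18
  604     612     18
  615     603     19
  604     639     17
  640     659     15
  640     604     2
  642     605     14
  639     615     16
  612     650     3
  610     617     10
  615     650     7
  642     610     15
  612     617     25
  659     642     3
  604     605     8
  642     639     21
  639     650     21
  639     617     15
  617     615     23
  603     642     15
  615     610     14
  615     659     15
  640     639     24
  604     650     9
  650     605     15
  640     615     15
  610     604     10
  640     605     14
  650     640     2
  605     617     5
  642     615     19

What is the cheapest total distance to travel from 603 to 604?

30 m

Shortest distances from 603:
603: 0
642: 15  (via 603)
659: 18  (via 642)
615: 19  (via 603)
650: 26  (via 615)
640: 28  (via 650)
605: 29  (via 642)
612: 29  (via 650)
604: 30  (via 640)
Shortest route: 603–615–650–640–604 = 30 m.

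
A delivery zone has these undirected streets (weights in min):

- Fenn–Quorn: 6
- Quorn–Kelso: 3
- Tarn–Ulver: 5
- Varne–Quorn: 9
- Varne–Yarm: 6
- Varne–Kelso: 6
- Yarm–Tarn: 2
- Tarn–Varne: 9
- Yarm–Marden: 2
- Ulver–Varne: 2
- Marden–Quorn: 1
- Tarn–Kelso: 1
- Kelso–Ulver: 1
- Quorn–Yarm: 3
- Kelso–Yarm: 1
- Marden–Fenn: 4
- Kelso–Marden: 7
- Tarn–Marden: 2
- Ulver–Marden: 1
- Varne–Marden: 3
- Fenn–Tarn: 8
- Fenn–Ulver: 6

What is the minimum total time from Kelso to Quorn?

3 min

Candidate routes:
Kelso–Quorn: 3 = 3
Kelso–Tarn–Marden–Quorn: 1+2+1 = 4
Kelso–Yarm–Quorn: 1+3 = 4
Kelso–Yarm–Marden–Quorn: 1+2+1 = 4
The minimum is 3 min via Kelso–Quorn.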